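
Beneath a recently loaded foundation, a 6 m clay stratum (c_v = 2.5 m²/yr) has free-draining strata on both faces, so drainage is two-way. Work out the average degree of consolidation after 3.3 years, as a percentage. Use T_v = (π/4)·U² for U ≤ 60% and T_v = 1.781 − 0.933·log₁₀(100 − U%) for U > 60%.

Drainage path length: H_d = H/2 = 3 m (double drainage).
T_v = c_v·t/H_d² = 2.5×3.3/3² = 0.91667.
T_v = 0.91667 corresponds to the U > 60% branch:
U = 1 − 10^((1.781 − T_v)/0.933)/100 = 0.9156

U ≈ 91.6 %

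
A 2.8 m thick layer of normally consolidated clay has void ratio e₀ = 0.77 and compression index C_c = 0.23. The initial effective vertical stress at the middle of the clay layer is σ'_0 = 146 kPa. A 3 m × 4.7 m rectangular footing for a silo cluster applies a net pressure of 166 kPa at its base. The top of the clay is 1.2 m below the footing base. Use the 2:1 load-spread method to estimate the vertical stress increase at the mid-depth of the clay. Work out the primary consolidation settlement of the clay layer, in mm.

S_c ≈ 52.3 mm

Mid-depth of clay below the footing base: z = 1.2 + 2.8/2 = 2.6 m.
Stress increase at mid-clay by the 2:1 spreading method:
Δσ = qBL/((B+z)(L+z)) = 166×3×4.7/((3+2.6)(4.7+2.6)) = 57.255 kPa
Final effective stress: σ'_f = σ'_0 + Δσ = 146 + 57.255 = 203.25 kPa.
Normally consolidated clay, so the full stress increment lies on the virgin compression line:
S_c = C_c·H/(1+e₀)·log₁₀(σ'_f/σ'_0) = 0.23×2.8/(1+0.77)×log₁₀(203.25/146)
    = 0.36384 × 0.14368 = 0.05228 m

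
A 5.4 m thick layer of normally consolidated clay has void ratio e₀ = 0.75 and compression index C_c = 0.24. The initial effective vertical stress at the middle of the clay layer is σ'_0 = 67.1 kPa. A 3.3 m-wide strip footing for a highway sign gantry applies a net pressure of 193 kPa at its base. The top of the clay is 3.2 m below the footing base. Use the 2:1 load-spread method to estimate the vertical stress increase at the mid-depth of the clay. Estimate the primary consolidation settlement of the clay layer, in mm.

Mid-depth of clay below the footing base: z = 3.2 + 5.4/2 = 5.9 m.
Stress increase at mid-clay by the 2:1 spreading method:
Δσ = qB/(B+z) = 193×3.3/(3.3+5.9) = 69.228 kPa
Final effective stress: σ'_f = σ'_0 + Δσ = 67.1 + 69.228 = 136.33 kPa.
Normally consolidated clay, so the full stress increment lies on the virgin compression line:
S_c = C_c·H/(1+e₀)·log₁₀(σ'_f/σ'_0) = 0.24×5.4/(1+0.75)×log₁₀(136.33/67.1)
    = 0.74057 × 0.30787 = 0.228 m

S_c ≈ 228 mm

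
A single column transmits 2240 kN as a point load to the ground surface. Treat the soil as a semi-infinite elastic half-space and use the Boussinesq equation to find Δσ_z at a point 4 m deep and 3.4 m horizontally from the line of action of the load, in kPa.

Δσ_z ≈ 17.2 kPa

Boussinesq vertical stress below a point load on an elastic half-space:
Δσ_z = 3P/(2πz²) · [1 + (r/z)²]^(−5/2)
r/z = 3.4/4 = 0.85; [1+(r/z)²]^(−5/2) = 0.2568.
Δσ_z = 3×2240/(2π×4²) × 0.2568 = 66.845 × 0.2568 = 17.17 kPa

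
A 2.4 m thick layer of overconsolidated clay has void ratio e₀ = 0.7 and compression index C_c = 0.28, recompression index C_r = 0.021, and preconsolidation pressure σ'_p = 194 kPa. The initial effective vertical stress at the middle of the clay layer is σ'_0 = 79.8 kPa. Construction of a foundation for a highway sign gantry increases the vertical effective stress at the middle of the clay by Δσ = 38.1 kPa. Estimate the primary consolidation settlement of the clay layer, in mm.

S_c ≈ 5.03 mm

Final effective stress: σ'_f = 79.8 + 38.1 = 117.9 kPa.
σ'_f = 117.9 ≤ σ'_p = 194 kPa, so the clay remains overconsolidated and only the recompression index applies:
S_c = C_r·H/(1+e₀)·log₁₀(σ'_f/σ'_0) = 0.021×2.4/1.7×log₁₀(117.9/79.8)
    = 0.029648 × 0.16951 = 0.005026 m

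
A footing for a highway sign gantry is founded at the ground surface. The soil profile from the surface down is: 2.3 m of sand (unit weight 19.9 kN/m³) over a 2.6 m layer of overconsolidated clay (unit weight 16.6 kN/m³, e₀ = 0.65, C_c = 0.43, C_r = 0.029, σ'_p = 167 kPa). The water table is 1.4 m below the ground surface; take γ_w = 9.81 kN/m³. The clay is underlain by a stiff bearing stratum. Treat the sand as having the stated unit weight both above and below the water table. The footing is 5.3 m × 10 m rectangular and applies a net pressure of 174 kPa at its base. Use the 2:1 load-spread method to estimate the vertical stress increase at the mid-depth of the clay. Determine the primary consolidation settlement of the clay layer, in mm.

Mid-depth of clay below the ground surface: z = 2.3 + 2.6/2 = 3.6 m.
Total vertical stress at mid-clay: σ_v = 19.9×2.3 + 16.6×1.3 = 67.35 kPa.
Pore pressure: u = 9.81×(3.6 − 1.4) = 21.582 kPa.
Initial effective stress: σ'_0 = σ_v − u = 67.35 − 21.582 = 45.768 kPa.
Stress increase at mid-clay by the 2:1 spreading method:
Δσ = qBL/((B+z)(L+z)) = 174×5.3×10/((5.3+3.6)(10+3.6)) = 76.19 kPa
Final effective stress: σ'_f = 45.768 + 76.19 = 121.96 kPa.
σ'_f = 121.96 ≤ σ'_p = 167 kPa, so the clay remains overconsolidated and only the recompression index applies:
S_c = C_r·H/(1+e₀)·log₁₀(σ'_f/σ'_0) = 0.029×2.6/1.65×log₁₀(121.96/45.768)
    = 0.045698 × 0.42566 = 0.01945 m

S_c ≈ 19.5 mm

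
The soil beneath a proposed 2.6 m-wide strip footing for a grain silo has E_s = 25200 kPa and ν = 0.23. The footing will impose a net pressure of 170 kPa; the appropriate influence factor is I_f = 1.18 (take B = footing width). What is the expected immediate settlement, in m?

S_e ≈ 0.0196 m

Immediate (elastic) settlement: S_e = q·B·(1−ν²)/E_s · I_f.
S_e = 170 × 2.6 × (1 − 0.23²) / 25200 × 1.18
    = 170 × 2.6 × 0.9471 / 25200 × 1.18
    = 0.0196 m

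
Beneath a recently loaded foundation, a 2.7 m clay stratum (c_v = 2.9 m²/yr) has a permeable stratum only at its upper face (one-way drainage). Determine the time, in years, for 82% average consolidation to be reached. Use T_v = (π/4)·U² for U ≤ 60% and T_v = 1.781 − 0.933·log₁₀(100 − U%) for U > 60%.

Drainage path length: H_d = H = 2.7 m (single drainage).
U > 60%: T_v = 1.781 − 0.933·log₁₀(100 − 82) = 0.60983.
t = T_v·H_d²/c_v = 0.60983×2.7²/2.9 = 1.533 years.

t ≈ 1.53 years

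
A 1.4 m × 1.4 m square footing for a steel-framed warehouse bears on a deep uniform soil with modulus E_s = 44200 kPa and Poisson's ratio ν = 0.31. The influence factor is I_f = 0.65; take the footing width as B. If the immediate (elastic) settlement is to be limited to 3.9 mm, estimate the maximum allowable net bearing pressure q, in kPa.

q ≈ 210 kPa

S_e = q·B·(1−ν²)/E_s · I_f  ⇒  q = S_e·E_s / (B·(1−ν²)·I_f).
q = 0.0039 × 44200 / (1.4 × 0.9039 × 0.65) = 209.6 kPa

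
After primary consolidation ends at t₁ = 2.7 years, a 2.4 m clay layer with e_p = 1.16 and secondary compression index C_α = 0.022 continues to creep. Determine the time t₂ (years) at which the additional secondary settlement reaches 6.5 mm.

t₂ ≈ 4.98 years

S_s = C_α·H/(1+e_p)·log₁₀(t₂/t₁) ⇒ log₁₀(t₂/t₁) = S_s·(1+e_p)/(C_α·H).
log₁₀(t₂/t₁) = 0.0065 × (1+1.16) / (0.022×2.4) = 0.2659
t₂ = t₁ × 10^0.2659 = 2.7 × 1.845 = 4.98 years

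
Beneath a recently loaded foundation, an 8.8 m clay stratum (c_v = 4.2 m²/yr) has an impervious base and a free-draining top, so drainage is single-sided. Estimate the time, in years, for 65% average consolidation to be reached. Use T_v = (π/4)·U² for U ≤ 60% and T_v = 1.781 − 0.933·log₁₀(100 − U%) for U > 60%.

Drainage path length: H_d = H = 8.8 m (single drainage).
U > 60%: T_v = 1.781 − 0.933·log₁₀(100 − 65) = 0.34038.
t = T_v·H_d²/c_v = 0.34038×8.8²/4.2 = 6.276 years.

t ≈ 6.28 years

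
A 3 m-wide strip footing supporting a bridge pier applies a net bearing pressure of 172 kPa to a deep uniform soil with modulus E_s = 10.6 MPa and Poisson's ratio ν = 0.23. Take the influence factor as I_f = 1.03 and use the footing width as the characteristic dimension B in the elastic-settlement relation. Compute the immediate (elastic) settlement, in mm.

S_e ≈ 47.5 mm

Immediate (elastic) settlement: S_e = q·B·(1−ν²)/E_s · I_f.
E_s = 10.6 MPa = 10600 kPa.
S_e = 172 × 3 × (1 − 0.23²) / 10600 × 1.03
    = 172 × 3 × 0.9471 / 10600 × 1.03
    = 0.04749 m = 47.49 mm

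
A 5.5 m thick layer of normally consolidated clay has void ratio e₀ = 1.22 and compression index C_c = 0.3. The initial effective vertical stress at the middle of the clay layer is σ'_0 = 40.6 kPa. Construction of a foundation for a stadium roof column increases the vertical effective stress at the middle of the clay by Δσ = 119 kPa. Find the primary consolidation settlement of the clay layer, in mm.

S_c ≈ 442 mm

Final effective stress: σ'_f = σ'_0 + Δσ = 40.6 + 119 = 159.6 kPa.
Normally consolidated clay, so the full stress increment lies on the virgin compression line:
S_c = C_c·H/(1+e₀)·log₁₀(σ'_f/σ'_0) = 0.3×5.5/(1+1.22)×log₁₀(159.6/40.6)
    = 0.74324 × 0.59451 = 0.4419 m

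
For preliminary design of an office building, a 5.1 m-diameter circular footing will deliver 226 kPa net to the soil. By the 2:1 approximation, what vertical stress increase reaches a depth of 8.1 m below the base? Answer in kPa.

Δσ_z ≈ 33.7 kPa

By the 2:1 method the load spreads at 1 horizontal : 2 vertical, so at depth z the loaded area has grown by z in each plan dimension:
Δσ ≈ qD²/(D+z)² = 226×5.1²/(5.1+8.1)² = 33.737 kPa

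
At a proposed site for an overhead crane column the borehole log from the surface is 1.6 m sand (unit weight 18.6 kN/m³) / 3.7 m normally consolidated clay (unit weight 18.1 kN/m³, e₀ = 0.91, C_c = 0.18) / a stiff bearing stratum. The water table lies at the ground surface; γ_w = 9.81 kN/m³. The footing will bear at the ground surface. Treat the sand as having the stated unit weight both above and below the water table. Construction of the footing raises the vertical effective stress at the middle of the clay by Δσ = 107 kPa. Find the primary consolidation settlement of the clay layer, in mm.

S_c ≈ 232 mm

Mid-depth of clay below the ground surface: z = 1.6 + 3.7/2 = 3.45 m.
Total vertical stress at mid-clay: σ_v = 18.6×1.6 + 18.1×1.85 = 63.245 kPa.
Pore pressure: u = 9.81×(3.45 − 0) = 33.845 kPa.
Initial effective stress: σ'_0 = σ_v − u = 63.245 − 33.845 = 29.4 kPa.
Final effective stress: σ'_f = σ'_0 + Δσ = 29.4 + 107 = 136.4 kPa.
Normally consolidated clay, so the full stress increment lies on the virgin compression line:
S_c = C_c·H/(1+e₀)·log₁₀(σ'_f/σ'_0) = 0.18×3.7/(1+0.91)×log₁₀(136.4/29.4)
    = 0.34869 × 0.66647 = 0.2324 m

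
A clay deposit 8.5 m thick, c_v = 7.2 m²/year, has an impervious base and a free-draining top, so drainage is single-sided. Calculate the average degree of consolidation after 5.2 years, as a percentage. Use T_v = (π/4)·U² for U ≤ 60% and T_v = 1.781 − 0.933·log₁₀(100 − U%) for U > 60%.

U ≈ 77.4 %

Drainage path length: H_d = H = 8.5 m (single drainage).
T_v = c_v·t/H_d² = 7.2×5.2/8.5² = 0.5182.
T_v = 0.5182 corresponds to the U > 60% branch:
U = 1 − 10^((1.781 − T_v)/0.933)/100 = 0.7743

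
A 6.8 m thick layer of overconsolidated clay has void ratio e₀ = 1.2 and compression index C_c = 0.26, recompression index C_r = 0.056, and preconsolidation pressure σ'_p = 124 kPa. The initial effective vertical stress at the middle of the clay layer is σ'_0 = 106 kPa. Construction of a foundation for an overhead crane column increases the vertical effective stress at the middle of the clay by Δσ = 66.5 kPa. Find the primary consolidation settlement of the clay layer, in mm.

Final effective stress: σ'_f = 106 + 66.5 = 172.5 kPa.
σ'_f = 172.5 > σ'_p = 124 kPa, so the stress path crosses the preconsolidation pressure — recompression up to σ'_p, then virgin compression beyond:
S_c = H/(1+e₀)·[C_r·log₁₀(σ'_p/σ'_0) + C_c·log₁₀(σ'_f/σ'_p)]
    = 6.8/2.2 × [0.056×log₁₀(124/106) + 0.26×log₁₀(172.5/124)]
    = 3.0909 × [0.0038145 + 0.037276] = 0.127 m

S_c ≈ 127 mm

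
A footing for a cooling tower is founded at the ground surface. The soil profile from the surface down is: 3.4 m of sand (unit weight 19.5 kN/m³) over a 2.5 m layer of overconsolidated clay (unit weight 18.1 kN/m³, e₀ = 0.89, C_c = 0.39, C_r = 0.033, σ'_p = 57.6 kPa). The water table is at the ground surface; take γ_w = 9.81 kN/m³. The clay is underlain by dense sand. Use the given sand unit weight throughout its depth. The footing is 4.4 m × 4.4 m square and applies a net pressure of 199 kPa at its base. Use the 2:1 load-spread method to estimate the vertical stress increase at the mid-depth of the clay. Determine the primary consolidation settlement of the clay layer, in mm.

Mid-depth of clay below the ground surface: z = 3.4 + 2.5/2 = 4.65 m.
Total vertical stress at mid-clay: σ_v = 19.5×3.4 + 18.1×1.25 = 88.925 kPa.
Pore pressure: u = 9.81×(4.65 − 0) = 45.617 kPa.
Initial effective stress: σ'_0 = σ_v − u = 88.925 − 45.617 = 43.308 kPa.
Stress increase at mid-clay by the 2:1 spreading method:
Δσ = qBL/((B+z)(L+z)) = 199×4.4×4.4/((4.4+4.65)(4.4+4.65)) = 47.039 kPa
Final effective stress: σ'_f = 43.308 + 47.039 = 90.347 kPa.
σ'_f = 90.347 > σ'_p = 57.6 kPa, so the stress path crosses the preconsolidation pressure — recompression up to σ'_p, then virgin compression beyond:
S_c = H/(1+e₀)·[C_r·log₁₀(σ'_p/σ'_0) + C_c·log₁₀(σ'_f/σ'_p)]
    = 2.5/1.89 × [0.033×log₁₀(57.6/43.308) + 0.39×log₁₀(90.347/57.6)]
    = 1.3228 × [0.0040872 + 0.076242] = 0.1063 m

S_c ≈ 106 mm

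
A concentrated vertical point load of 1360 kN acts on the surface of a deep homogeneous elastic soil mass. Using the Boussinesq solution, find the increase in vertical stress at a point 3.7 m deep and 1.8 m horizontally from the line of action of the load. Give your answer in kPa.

Δσ_z ≈ 27.9 kPa

Boussinesq vertical stress below a point load on an elastic half-space:
Δσ_z = 3P/(2πz²) · [1 + (r/z)²]^(−5/2)
r/z = 1.8/3.7 = 0.48649; [1+(r/z)²]^(−5/2) = 0.58798.
Δσ_z = 3×1360/(2π×3.7²) × 0.58798 = 47.433 × 0.58798 = 27.89 kPa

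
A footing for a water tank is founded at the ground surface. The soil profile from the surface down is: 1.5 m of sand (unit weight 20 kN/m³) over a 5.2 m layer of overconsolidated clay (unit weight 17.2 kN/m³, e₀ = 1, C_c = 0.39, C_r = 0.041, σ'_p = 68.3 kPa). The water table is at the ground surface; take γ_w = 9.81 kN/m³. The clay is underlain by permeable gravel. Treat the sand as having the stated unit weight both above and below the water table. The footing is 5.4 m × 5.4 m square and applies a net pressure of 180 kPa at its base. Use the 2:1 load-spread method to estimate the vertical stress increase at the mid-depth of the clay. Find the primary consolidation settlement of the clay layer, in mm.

Mid-depth of clay below the ground surface: z = 1.5 + 5.2/2 = 4.1 m.
Total vertical stress at mid-clay: σ_v = 20×1.5 + 17.2×2.6 = 74.72 kPa.
Pore pressure: u = 9.81×(4.1 − 0) = 40.221 kPa.
Initial effective stress: σ'_0 = σ_v − u = 74.72 − 40.221 = 34.499 kPa.
Stress increase at mid-clay by the 2:1 spreading method:
Δσ = qBL/((B+z)(L+z)) = 180×5.4×5.4/((5.4+4.1)(5.4+4.1)) = 58.158 kPa
Final effective stress: σ'_f = 34.499 + 58.158 = 92.657 kPa.
σ'_f = 92.657 > σ'_p = 68.3 kPa, so the stress path crosses the preconsolidation pressure — recompression up to σ'_p, then virgin compression beyond:
S_c = H/(1+e₀)·[C_r·log₁₀(σ'_p/σ'_0) + C_c·log₁₀(σ'_f/σ'_p)]
    = 5.2/2 × [0.041×log₁₀(68.3/34.499) + 0.39×log₁₀(92.657/68.3)]
    = 2.6 × [0.012161 + 0.051658] = 0.1659 m

S_c ≈ 166 mm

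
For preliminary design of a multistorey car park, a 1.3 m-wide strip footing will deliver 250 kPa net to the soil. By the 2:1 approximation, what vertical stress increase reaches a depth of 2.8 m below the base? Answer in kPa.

By the 2:1 method the load spreads at 1 horizontal : 2 vertical, so at depth z the loaded area has grown by z in each plan dimension:
Δσ = qB/(B+z) = 250×1.3/(1.3+2.8) = 79.268 kPa

Δσ_z ≈ 79.3 kPa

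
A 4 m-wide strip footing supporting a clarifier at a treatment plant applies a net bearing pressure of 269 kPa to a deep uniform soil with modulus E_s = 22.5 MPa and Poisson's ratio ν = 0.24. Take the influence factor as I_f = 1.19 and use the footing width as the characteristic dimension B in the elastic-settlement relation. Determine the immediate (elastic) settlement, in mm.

Immediate (elastic) settlement: S_e = q·B·(1−ν²)/E_s · I_f.
E_s = 22.5 MPa = 22500 kPa.
S_e = 269 × 4 × (1 − 0.24²) / 22500 × 1.19
    = 269 × 4 × 0.9424 / 22500 × 1.19
    = 0.05363 m = 53.63 mm

S_e ≈ 53.6 mm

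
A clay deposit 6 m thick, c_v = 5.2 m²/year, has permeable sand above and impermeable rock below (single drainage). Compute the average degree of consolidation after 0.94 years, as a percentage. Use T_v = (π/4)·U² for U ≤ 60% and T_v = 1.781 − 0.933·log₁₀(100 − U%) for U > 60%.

Drainage path length: H_d = H = 6 m (single drainage).
T_v = c_v·t/H_d² = 5.2×0.94/6² = 0.13578.
T_v = 0.13578 corresponds to the U ≤ 60% branch:
U = √(4T_v/π) = 0.4158

U ≈ 41.6 %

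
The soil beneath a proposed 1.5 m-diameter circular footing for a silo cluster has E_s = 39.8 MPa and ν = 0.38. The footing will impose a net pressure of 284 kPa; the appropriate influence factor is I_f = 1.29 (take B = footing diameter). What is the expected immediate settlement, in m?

S_e ≈ 0.0118 m

Immediate (elastic) settlement: S_e = q·B·(1−ν²)/E_s · I_f.
E_s = 39.8 MPa = 39800 kPa.
S_e = 284 × 1.5 × (1 − 0.38²) / 39800 × 1.29
    = 284 × 1.5 × 0.8556 / 39800 × 1.29
    = 0.01181 m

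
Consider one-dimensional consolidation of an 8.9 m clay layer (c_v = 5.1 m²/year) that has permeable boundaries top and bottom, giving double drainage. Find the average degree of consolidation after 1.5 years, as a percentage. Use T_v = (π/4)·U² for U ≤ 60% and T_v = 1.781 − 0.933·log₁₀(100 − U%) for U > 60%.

U ≈ 68.8 %

Drainage path length: H_d = H/2 = 4.45 m (double drainage).
T_v = c_v·t/H_d² = 5.1×1.5/4.45² = 0.38631.
T_v = 0.38631 corresponds to the U > 60% branch:
U = 1 − 10^((1.781 − T_v)/0.933)/100 = 0.6875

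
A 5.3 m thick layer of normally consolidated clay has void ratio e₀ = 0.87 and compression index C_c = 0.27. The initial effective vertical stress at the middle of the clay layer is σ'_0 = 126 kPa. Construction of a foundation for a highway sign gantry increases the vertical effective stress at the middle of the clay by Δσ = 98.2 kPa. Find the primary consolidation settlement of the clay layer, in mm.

S_c ≈ 192 mm

Final effective stress: σ'_f = σ'_0 + Δσ = 126 + 98.2 = 224.2 kPa.
Normally consolidated clay, so the full stress increment lies on the virgin compression line:
S_c = C_c·H/(1+e₀)·log₁₀(σ'_f/σ'_0) = 0.27×5.3/(1+0.87)×log₁₀(224.2/126)
    = 0.76524 × 0.25027 = 0.1915 m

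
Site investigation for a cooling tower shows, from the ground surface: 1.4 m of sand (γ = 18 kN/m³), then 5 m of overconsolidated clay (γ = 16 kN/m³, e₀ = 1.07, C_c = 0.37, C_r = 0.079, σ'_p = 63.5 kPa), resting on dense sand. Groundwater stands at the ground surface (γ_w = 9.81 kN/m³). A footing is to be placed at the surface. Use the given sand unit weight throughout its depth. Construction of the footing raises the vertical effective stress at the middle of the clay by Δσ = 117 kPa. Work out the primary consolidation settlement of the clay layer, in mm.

Mid-depth of clay below the ground surface: z = 1.4 + 5/2 = 3.9 m.
Total vertical stress at mid-clay: σ_v = 18×1.4 + 16×2.5 = 65.2 kPa.
Pore pressure: u = 9.81×(3.9 − 0) = 38.259 kPa.
Initial effective stress: σ'_0 = σ_v − u = 65.2 − 38.259 = 26.941 kPa.
Final effective stress: σ'_f = 26.941 + 117 = 143.94 kPa.
σ'_f = 143.94 > σ'_p = 63.5 kPa, so the stress path crosses the preconsolidation pressure — recompression up to σ'_p, then virgin compression beyond:
S_c = H/(1+e₀)·[C_r·log₁₀(σ'_p/σ'_0) + C_c·log₁₀(σ'_f/σ'_p)]
    = 5/2.07 × [0.079×log₁₀(63.5/26.941) + 0.37×log₁₀(143.94/63.5)]
    = 2.4155 × [0.029416 + 0.1315] = 0.3887 m

S_c ≈ 389 mm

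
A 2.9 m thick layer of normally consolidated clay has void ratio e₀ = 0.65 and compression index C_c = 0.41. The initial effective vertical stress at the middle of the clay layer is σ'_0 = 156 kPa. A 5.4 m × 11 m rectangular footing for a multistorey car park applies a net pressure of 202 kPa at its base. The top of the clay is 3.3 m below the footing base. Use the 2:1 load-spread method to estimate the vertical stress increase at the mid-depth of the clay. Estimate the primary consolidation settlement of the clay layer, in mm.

Mid-depth of clay below the footing base: z = 3.3 + 2.9/2 = 4.75 m.
Stress increase at mid-clay by the 2:1 spreading method:
Δσ = qBL/((B+z)(L+z)) = 202×5.4×11/((5.4+4.75)(11+4.75)) = 75.057 kPa
Final effective stress: σ'_f = σ'_0 + Δσ = 156 + 75.057 = 231.06 kPa.
Normally consolidated clay, so the full stress increment lies on the virgin compression line:
S_c = C_c·H/(1+e₀)·log₁₀(σ'_f/σ'_0) = 0.41×2.9/(1+0.65)×log₁₀(231.06/156)
    = 0.72061 × 0.1706 = 0.1229 m

S_c ≈ 123 mm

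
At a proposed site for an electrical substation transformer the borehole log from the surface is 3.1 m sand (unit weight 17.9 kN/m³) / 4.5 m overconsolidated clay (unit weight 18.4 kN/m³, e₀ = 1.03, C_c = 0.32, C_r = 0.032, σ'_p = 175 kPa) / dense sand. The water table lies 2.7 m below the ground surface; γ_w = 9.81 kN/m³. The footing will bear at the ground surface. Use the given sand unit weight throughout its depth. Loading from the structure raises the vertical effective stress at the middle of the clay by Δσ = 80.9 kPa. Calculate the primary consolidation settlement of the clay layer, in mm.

S_c ≈ 23.5 mm

Mid-depth of clay below the ground surface: z = 3.1 + 4.5/2 = 5.35 m.
Total vertical stress at mid-clay: σ_v = 17.9×3.1 + 18.4×2.25 = 96.89 kPa.
Pore pressure: u = 9.81×(5.35 − 2.7) = 25.997 kPa.
Initial effective stress: σ'_0 = σ_v − u = 96.89 − 25.997 = 70.893 kPa.
Final effective stress: σ'_f = 70.893 + 80.9 = 151.79 kPa.
σ'_f = 151.79 ≤ σ'_p = 175 kPa, so the clay remains overconsolidated and only the recompression index applies:
S_c = C_r·H/(1+e₀)·log₁₀(σ'_f/σ'_0) = 0.032×4.5/2.03×log₁₀(151.79/70.893)
    = 0.070934 × 0.33064 = 0.02345 m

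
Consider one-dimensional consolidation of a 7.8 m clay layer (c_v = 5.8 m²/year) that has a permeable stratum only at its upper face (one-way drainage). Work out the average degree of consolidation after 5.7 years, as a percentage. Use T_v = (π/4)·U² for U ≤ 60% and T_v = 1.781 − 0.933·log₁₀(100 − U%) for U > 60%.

Drainage path length: H_d = H = 7.8 m (single drainage).
T_v = c_v·t/H_d² = 5.8×5.7/7.8² = 0.54339.
T_v = 0.54339 corresponds to the U > 60% branch:
U = 1 − 10^((1.781 − T_v)/0.933)/100 = 0.7879

U ≈ 78.8 %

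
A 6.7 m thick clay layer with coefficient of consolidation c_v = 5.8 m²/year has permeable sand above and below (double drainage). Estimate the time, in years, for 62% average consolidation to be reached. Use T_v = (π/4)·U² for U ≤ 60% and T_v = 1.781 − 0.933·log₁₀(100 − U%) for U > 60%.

t ≈ 0.594 years

Drainage path length: H_d = H/2 = 3.35 m (double drainage).
U > 60%: T_v = 1.781 − 0.933·log₁₀(100 − 62) = 0.30706.
t = T_v·H_d²/c_v = 0.30706×3.35²/5.8 = 0.5941 years.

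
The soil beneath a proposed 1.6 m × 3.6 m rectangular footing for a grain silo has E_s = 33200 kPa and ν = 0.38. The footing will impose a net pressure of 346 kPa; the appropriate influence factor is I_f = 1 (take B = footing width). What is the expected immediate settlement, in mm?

S_e ≈ 14.3 mm

Immediate (elastic) settlement: S_e = q·B·(1−ν²)/E_s · I_f.
S_e = 346 × 1.6 × (1 − 0.38²) / 33200 × 1
    = 346 × 1.6 × 0.8556 / 33200 × 1
    = 0.01427 m = 14.27 mm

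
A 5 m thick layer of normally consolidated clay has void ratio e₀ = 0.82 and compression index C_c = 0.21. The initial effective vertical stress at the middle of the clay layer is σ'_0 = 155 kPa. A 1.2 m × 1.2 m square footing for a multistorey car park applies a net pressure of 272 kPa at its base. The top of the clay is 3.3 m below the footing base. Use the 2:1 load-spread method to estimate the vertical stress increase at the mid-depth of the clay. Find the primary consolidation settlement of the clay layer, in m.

Mid-depth of clay below the footing base: z = 3.3 + 5/2 = 5.8 m.
Stress increase at mid-clay by the 2:1 spreading method:
Δσ = qBL/((B+z)(L+z)) = 272×1.2×1.2/((1.2+5.8)(1.2+5.8)) = 7.9935 kPa
Final effective stress: σ'_f = σ'_0 + Δσ = 155 + 7.9935 = 162.99 kPa.
Normally consolidated clay, so the full stress increment lies on the virgin compression line:
S_c = C_c·H/(1+e₀)·log₁₀(σ'_f/σ'_0) = 0.21×5/(1+0.82)×log₁₀(162.99/155)
    = 0.57692 × 0.021829 = 0.01259 m

S_c ≈ 0.0126 m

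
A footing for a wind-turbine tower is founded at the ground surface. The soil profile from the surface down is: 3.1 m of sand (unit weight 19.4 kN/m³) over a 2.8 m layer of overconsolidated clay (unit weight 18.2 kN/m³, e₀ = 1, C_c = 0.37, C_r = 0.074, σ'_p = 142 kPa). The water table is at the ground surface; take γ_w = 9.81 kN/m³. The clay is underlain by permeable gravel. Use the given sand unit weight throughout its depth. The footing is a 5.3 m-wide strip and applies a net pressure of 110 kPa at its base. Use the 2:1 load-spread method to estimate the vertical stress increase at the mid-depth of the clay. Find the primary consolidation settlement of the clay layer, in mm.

Mid-depth of clay below the ground surface: z = 3.1 + 2.8/2 = 4.5 m.
Total vertical stress at mid-clay: σ_v = 19.4×3.1 + 18.2×1.4 = 85.62 kPa.
Pore pressure: u = 9.81×(4.5 − 0) = 44.145 kPa.
Initial effective stress: σ'_0 = σ_v − u = 85.62 − 44.145 = 41.475 kPa.
Stress increase at mid-clay by the 2:1 spreading method:
Δσ = qB/(B+z) = 110×5.3/(5.3+4.5) = 59.49 kPa
Final effective stress: σ'_f = 41.475 + 59.49 = 100.97 kPa.
σ'_f = 100.97 ≤ σ'_p = 142 kPa, so the clay remains overconsolidated and only the recompression index applies:
S_c = C_r·H/(1+e₀)·log₁₀(σ'_f/σ'_0) = 0.074×2.8/2×log₁₀(100.97/41.475)
    = 0.1036 × 0.38641 = 0.04003 m

S_c ≈ 40 mm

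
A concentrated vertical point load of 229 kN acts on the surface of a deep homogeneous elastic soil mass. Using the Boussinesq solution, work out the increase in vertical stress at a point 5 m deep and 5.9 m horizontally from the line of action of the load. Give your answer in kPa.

Boussinesq vertical stress below a point load on an elastic half-space:
Δσ_z = 3P/(2πz²) · [1 + (r/z)²]^(−5/2)
r/z = 5.9/5 = 1.18; [1+(r/z)²]^(−5/2) = 0.11296.
Δσ_z = 3×229/(2π×5²) × 0.11296 = 4.3736 × 0.11296 = 0.494 kPa

Δσ_z ≈ 0.494 kPa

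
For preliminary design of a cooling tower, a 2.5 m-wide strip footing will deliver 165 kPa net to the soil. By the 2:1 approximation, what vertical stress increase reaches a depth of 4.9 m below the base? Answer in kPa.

By the 2:1 method the load spreads at 1 horizontal : 2 vertical, so at depth z the loaded area has grown by z in each plan dimension:
Δσ = qB/(B+z) = 165×2.5/(2.5+4.9) = 55.743 kPa

Δσ_z ≈ 55.7 kPa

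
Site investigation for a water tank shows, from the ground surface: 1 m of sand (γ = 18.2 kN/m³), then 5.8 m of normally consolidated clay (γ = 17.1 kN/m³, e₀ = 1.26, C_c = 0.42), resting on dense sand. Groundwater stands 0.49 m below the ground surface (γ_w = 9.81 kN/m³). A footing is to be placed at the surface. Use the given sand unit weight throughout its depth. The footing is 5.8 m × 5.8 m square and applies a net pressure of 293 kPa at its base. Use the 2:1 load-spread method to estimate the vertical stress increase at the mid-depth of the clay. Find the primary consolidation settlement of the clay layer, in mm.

S_c ≈ 655 mm

Mid-depth of clay below the ground surface: z = 1 + 5.8/2 = 3.9 m.
Total vertical stress at mid-clay: σ_v = 18.2×1 + 17.1×2.9 = 67.79 kPa.
Pore pressure: u = 9.81×(3.9 − 0.49) = 33.452 kPa.
Initial effective stress: σ'_0 = σ_v − u = 67.79 − 33.452 = 34.338 kPa.
Stress increase at mid-clay by the 2:1 spreading method:
Δσ = qBL/((B+z)(L+z)) = 293×5.8×5.8/((5.8+3.9)(5.8+3.9)) = 104.76 kPa
Final effective stress: σ'_f = σ'_0 + Δσ = 34.338 + 104.76 = 139.1 kPa.
Normally consolidated clay, so the full stress increment lies on the virgin compression line:
S_c = C_c·H/(1+e₀)·log₁₀(σ'_f/σ'_0) = 0.42×5.8/(1+1.26)×log₁₀(139.1/34.338)
    = 1.0779 × 0.60755 = 0.6549 m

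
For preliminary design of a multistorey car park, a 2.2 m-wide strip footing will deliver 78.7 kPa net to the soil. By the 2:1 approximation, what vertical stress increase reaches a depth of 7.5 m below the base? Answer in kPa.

Δσ_z ≈ 17.8 kPa

By the 2:1 method the load spreads at 1 horizontal : 2 vertical, so at depth z the loaded area has grown by z in each plan dimension:
Δσ = qB/(B+z) = 78.7×2.2/(2.2+7.5) = 17.849 kPa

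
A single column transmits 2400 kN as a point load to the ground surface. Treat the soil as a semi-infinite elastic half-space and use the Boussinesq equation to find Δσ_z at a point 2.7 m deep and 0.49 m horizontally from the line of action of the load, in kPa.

Δσ_z ≈ 145 kPa

Boussinesq vertical stress below a point load on an elastic half-space:
Δσ_z = 3P/(2πz²) · [1 + (r/z)²]^(−5/2)
r/z = 0.49/2.7 = 0.18148; [1+(r/z)²]^(−5/2) = 0.92218.
Δσ_z = 3×2400/(2π×2.7²) × 0.92218 = 157.19 × 0.92218 = 145 kPa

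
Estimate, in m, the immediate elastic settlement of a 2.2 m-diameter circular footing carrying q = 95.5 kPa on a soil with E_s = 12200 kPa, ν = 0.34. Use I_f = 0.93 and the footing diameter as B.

Immediate (elastic) settlement: S_e = q·B·(1−ν²)/E_s · I_f.
S_e = 95.5 × 2.2 × (1 − 0.34²) / 12200 × 0.93
    = 95.5 × 2.2 × 0.8844 / 12200 × 0.93
    = 0.01416 m

S_e ≈ 0.0142 m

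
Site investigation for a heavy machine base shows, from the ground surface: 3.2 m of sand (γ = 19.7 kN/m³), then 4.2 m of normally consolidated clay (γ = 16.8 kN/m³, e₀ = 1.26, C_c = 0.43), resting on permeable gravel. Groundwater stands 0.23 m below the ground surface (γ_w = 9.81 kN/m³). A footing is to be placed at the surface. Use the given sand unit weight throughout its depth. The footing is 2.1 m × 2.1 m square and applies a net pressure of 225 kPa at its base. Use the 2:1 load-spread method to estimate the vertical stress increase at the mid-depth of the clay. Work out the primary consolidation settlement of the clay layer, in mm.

Mid-depth of clay below the ground surface: z = 3.2 + 4.2/2 = 5.3 m.
Total vertical stress at mid-clay: σ_v = 19.7×3.2 + 16.8×2.1 = 98.32 kPa.
Pore pressure: u = 9.81×(5.3 − 0.23) = 49.737 kPa.
Initial effective stress: σ'_0 = σ_v − u = 98.32 − 49.737 = 48.583 kPa.
Stress increase at mid-clay by the 2:1 spreading method:
Δσ = qBL/((B+z)(L+z)) = 225×2.1×2.1/((2.1+5.3)(2.1+5.3)) = 18.12 kPa
Final effective stress: σ'_f = σ'_0 + Δσ = 48.583 + 18.12 = 66.703 kPa.
Normally consolidated clay, so the full stress increment lies on the virgin compression line:
S_c = C_c·H/(1+e₀)·log₁₀(σ'_f/σ'_0) = 0.43×4.2/(1+1.26)×log₁₀(66.703/48.583)
    = 0.79912 × 0.13766 = 0.11 m

S_c ≈ 110 mm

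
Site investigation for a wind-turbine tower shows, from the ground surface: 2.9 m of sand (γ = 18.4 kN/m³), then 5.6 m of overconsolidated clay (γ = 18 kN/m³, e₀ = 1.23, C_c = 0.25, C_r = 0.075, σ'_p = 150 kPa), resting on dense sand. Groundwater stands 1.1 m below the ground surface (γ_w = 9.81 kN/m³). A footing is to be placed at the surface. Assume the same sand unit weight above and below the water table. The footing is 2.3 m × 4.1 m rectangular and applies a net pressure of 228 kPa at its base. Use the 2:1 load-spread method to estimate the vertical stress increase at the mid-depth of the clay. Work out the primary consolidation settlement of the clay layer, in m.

S_c ≈ 0.0314 m

Mid-depth of clay below the ground surface: z = 2.9 + 5.6/2 = 5.7 m.
Total vertical stress at mid-clay: σ_v = 18.4×2.9 + 18×2.8 = 103.76 kPa.
Pore pressure: u = 9.81×(5.7 − 1.1) = 45.126 kPa.
Initial effective stress: σ'_0 = σ_v − u = 103.76 − 45.126 = 58.634 kPa.
Stress increase at mid-clay by the 2:1 spreading method:
Δσ = qBL/((B+z)(L+z)) = 228×2.3×4.1/((2.3+5.7)(4.1+5.7)) = 27.424 kPa
Final effective stress: σ'_f = 58.634 + 27.424 = 86.058 kPa.
σ'_f = 86.058 ≤ σ'_p = 150 kPa, so the clay remains overconsolidated and only the recompression index applies:
S_c = C_r·H/(1+e₀)·log₁₀(σ'_f/σ'_0) = 0.075×5.6/2.23×log₁₀(86.058/58.634)
    = 0.18834 × 0.16664 = 0.03138 m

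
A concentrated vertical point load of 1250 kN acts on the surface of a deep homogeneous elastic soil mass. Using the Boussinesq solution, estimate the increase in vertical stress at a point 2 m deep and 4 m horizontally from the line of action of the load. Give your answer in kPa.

Δσ_z ≈ 2.67 kPa

Boussinesq vertical stress below a point load on an elastic half-space:
Δσ_z = 3P/(2πz²) · [1 + (r/z)²]^(−5/2)
r/z = 4/2 = 2; [1+(r/z)²]^(−5/2) = 0.017889.
Δσ_z = 3×1250/(2π×2²) × 0.017889 = 149.21 × 0.017889 = 2.669 kPa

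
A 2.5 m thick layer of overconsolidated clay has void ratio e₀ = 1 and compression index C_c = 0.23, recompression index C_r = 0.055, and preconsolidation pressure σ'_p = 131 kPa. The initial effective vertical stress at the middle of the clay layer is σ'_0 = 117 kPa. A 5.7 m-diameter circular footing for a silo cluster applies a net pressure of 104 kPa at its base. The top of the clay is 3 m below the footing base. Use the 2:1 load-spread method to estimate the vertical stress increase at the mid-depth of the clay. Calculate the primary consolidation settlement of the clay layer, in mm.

Mid-depth of clay below the footing base: z = 3 + 2.5/2 = 4.25 m.
Stress increase at mid-clay by the 2:1 spreading method:
Δσ ≈ qD²/(D+z)² = 104×5.7²/(5.7+4.25)² = 34.13 kPa
Final effective stress: σ'_f = 117 + 34.13 = 151.13 kPa.
σ'_f = 151.13 > σ'_p = 131 kPa, so the stress path crosses the preconsolidation pressure — recompression up to σ'_p, then virgin compression beyond:
S_c = H/(1+e₀)·[C_r·log₁₀(σ'_p/σ'_0) + C_c·log₁₀(σ'_f/σ'_p)]
    = 2.5/2 × [0.055×log₁₀(131/117) + 0.23×log₁₀(151.13/131)]
    = 1.25 × [0.0026997 + 0.014278] = 0.02122 m

S_c ≈ 21.2 mm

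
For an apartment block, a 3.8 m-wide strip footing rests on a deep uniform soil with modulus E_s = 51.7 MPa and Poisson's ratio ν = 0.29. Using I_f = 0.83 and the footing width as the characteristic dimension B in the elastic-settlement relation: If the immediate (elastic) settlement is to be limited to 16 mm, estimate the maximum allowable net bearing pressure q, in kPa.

q ≈ 286 kPa

E_s = 51.7 MPa = 51700 kPa.
S_e = q·B·(1−ν²)/E_s · I_f  ⇒  q = S_e·E_s / (B·(1−ν²)·I_f).
q = 0.016 × 51700 / (3.8 × 0.9159 × 0.83) = 286.4 kPa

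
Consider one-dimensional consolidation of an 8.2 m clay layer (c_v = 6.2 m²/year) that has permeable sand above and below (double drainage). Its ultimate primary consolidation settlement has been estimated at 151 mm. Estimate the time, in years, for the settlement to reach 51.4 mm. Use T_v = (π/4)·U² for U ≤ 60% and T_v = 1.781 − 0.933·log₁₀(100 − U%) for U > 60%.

Drainage path length: H_d = H/2 = 4.1 m (double drainage).
U = S(t)/S_ult = 51.4/151 = 0.3404.
U ≤ 60%: T_v = (π/4)·U² = (π/4)×0.3404² = 0.091004.
t = T_v·H_d²/c_v = 0.091004×4.1²/6.2 = 0.2467 years.

t ≈ 0.247 years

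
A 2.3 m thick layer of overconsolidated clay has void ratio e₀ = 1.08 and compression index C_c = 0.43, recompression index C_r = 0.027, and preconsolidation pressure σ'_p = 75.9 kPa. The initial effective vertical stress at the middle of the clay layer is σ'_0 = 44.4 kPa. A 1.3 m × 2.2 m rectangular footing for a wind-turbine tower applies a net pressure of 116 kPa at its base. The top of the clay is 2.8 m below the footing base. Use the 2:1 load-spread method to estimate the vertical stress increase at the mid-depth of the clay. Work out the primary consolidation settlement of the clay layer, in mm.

Mid-depth of clay below the footing base: z = 2.8 + 2.3/2 = 3.95 m.
Stress increase at mid-clay by the 2:1 spreading method:
Δσ = qBL/((B+z)(L+z)) = 116×1.3×2.2/((1.3+3.95)(2.2+3.95)) = 10.275 kPa
Final effective stress: σ'_f = 44.4 + 10.275 = 54.675 kPa.
σ'_f = 54.675 ≤ σ'_p = 75.9 kPa, so the clay remains overconsolidated and only the recompression index applies:
S_c = C_r·H/(1+e₀)·log₁₀(σ'_f/σ'_0) = 0.027×2.3/2.08×log₁₀(54.675/44.4)
    = 0.029857 × 0.090406 = 0.002699 m

S_c ≈ 2.7 mm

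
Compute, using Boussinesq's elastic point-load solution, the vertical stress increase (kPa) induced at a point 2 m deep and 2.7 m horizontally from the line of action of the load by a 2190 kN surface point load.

Δσ_z ≈ 19.5 kPa

Boussinesq vertical stress below a point load on an elastic half-space:
Δσ_z = 3P/(2πz²) · [1 + (r/z)²]^(−5/2)
r/z = 2.7/2 = 1.35; [1+(r/z)²]^(−5/2) = 0.074716.
Δσ_z = 3×2190/(2π×2²) × 0.074716 = 261.41 × 0.074716 = 19.53 kPa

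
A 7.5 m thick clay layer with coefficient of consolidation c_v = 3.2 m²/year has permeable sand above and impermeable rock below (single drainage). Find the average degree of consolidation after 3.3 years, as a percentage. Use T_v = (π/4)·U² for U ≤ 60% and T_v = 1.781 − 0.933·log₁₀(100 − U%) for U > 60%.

Drainage path length: H_d = H = 7.5 m (single drainage).
T_v = c_v·t/H_d² = 3.2×3.3/7.5² = 0.18773.
T_v = 0.18773 corresponds to the U ≤ 60% branch:
U = √(4T_v/π) = 0.4889

U ≈ 48.9 %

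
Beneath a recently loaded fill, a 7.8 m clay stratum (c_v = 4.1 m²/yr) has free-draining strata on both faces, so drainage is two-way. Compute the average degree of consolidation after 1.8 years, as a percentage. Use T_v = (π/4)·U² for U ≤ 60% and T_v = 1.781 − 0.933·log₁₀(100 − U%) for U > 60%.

U ≈ 75.5 %

Drainage path length: H_d = H/2 = 3.9 m (double drainage).
T_v = c_v·t/H_d² = 4.1×1.8/3.9² = 0.48521.
T_v = 0.48521 corresponds to the U > 60% branch:
U = 1 − 10^((1.781 − T_v)/0.933)/100 = 0.7552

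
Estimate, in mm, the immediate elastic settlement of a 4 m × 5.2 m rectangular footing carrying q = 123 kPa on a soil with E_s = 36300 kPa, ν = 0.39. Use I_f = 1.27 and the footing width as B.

S_e ≈ 14.6 mm

Immediate (elastic) settlement: S_e = q·B·(1−ν²)/E_s · I_f.
S_e = 123 × 4 × (1 − 0.39²) / 36300 × 1.27
    = 123 × 4 × 0.8479 / 36300 × 1.27
    = 0.0146 m = 14.6 mm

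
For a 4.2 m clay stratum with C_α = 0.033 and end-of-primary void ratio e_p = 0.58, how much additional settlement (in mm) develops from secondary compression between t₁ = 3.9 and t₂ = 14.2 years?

Secondary compression: S_s = C_α·H/(1+e_p)·log₁₀(t₂/t₁)
S_s = 0.033×4.2/(1+0.58)×log₁₀(14.2/3.9)
    = 0.08772 × 0.5612 = 0.04923 m

S_s ≈ 49.2 mm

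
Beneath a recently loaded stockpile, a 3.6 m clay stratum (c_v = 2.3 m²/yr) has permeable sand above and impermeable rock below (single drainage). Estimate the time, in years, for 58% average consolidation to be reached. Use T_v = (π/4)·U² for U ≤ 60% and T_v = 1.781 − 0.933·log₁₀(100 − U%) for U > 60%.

Drainage path length: H_d = H = 3.6 m (single drainage).
U ≤ 60%: T_v = (π/4)·U² = (π/4)×0.58² = 0.26421.
t = T_v·H_d²/c_v = 0.26421×3.6²/2.3 = 1.489 years.

t ≈ 1.49 years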